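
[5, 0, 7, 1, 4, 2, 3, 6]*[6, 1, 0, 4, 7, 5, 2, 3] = [5, 6, 3, 1, 7, 0, 4, 2]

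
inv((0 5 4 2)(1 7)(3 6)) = (0 2 4 5)(1 7)(3 6)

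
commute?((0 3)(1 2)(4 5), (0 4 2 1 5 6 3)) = no:(0 3)(1 2)(4 5)*(0 4 2 1 5 6 3) = (2 5)(3 4 6), (0 4 2 1 5 6 3)*(0 3)(1 2)(4 5) = (0 5 6)(1 4)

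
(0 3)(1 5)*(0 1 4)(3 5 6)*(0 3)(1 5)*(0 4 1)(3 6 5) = (1 5)(4 6)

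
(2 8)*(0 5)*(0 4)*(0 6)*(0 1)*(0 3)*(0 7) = (0 5 4 6 1 3 7)(2 8)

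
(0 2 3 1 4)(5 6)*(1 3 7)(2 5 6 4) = (0 5 4)(1 2 7)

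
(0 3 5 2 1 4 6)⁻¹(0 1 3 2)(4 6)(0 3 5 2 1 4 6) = (0 6)(1 3 4 5)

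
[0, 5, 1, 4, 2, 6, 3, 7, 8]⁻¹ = [0, 2, 4, 6, 3, 1, 5, 7, 8]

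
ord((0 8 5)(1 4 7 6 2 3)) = 6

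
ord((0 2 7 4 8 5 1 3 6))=9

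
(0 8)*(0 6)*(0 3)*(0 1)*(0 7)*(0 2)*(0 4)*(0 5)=(0 8 6 3 1 7 2 4 5)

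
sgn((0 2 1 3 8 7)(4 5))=1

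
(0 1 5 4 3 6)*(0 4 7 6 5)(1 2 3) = (0 2 3 5 7 6 4 1)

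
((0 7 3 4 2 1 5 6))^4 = (0 2)(1 7)(3 5)(4 6)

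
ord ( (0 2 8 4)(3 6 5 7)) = 4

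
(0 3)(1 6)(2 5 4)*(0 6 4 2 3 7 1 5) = (0 7 1 4 3 6 5 2)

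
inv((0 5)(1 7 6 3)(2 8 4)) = (0 5)(1 3 6 7)(2 4 8)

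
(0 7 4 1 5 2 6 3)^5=(0 2 4 3 5 7 6 1)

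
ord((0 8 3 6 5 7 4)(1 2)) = 14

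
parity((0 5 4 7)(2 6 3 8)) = even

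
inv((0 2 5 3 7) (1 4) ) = (0 7 3 5 2) (1 4) 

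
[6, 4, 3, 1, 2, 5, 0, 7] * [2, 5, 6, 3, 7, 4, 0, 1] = [0, 7, 3, 5, 6, 4, 2, 1]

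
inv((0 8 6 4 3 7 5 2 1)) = (0 1 2 5 7 3 4 6 8)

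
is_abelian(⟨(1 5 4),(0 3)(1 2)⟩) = no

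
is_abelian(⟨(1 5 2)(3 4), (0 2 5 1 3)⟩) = no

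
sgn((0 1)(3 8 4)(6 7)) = 1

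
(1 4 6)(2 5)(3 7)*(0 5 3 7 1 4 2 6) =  (0 5 6 4)(1 2 3)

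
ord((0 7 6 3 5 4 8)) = 7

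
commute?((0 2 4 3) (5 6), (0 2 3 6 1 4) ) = no:(0 2 4 3) (5 6)*(0 2 3 6 1 4) = (0 3 2) (1 4 6 5), (0 2 3 6 1 4)*(0 2 4 3) (5 6) = (0 4 2) (1 3 5 6) 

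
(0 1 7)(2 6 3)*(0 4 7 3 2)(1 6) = (0 6 2 1 3)(4 7)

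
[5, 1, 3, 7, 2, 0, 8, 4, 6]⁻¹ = [5, 1, 4, 2, 7, 0, 8, 3, 6]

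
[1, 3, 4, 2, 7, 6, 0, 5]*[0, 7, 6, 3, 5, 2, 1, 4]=[7, 3, 5, 6, 4, 1, 0, 2]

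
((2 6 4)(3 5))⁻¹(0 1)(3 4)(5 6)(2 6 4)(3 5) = (0 1)(2 5)(3 4)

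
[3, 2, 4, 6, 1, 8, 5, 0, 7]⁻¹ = [7, 4, 1, 0, 2, 6, 3, 8, 5]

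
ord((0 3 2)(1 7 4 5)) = 12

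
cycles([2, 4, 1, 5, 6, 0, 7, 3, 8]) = (0 2 1 4 6 7 3 5)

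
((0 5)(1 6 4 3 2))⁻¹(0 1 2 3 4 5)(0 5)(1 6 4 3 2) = (0 5 6 1 2 3)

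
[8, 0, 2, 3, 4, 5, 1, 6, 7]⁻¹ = [1, 6, 2, 3, 4, 5, 7, 8, 0]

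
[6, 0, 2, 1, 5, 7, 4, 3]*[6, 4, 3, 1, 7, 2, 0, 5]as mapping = [0→0, 1→6, 2→3, 3→4, 4→2, 5→5, 6→7, 7→1]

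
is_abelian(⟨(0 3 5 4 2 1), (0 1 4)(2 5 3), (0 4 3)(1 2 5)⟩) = no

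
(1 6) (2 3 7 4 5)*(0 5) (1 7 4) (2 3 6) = (0 5 3 4) (1 2 6 7) 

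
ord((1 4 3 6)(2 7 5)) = 12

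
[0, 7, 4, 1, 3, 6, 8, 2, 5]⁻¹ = [0, 3, 7, 4, 2, 8, 5, 1, 6]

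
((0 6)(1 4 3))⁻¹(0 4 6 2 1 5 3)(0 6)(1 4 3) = (0 2 4 5 1 6 3)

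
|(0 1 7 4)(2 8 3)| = 12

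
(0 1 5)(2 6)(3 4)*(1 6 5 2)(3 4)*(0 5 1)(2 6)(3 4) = (0 2 1 6)(3 4)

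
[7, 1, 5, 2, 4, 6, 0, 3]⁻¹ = [6, 1, 3, 7, 4, 2, 5, 0]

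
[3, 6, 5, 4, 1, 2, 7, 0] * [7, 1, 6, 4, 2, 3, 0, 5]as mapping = [0→4, 1→0, 2→3, 3→2, 4→1, 5→6, 6→5, 7→7]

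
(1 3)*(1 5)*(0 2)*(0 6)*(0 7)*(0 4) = (0 2 6 7 4)(1 3 5)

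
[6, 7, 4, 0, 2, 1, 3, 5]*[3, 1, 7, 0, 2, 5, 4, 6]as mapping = [0→4, 1→6, 2→2, 3→3, 4→7, 5→1, 6→0, 7→5]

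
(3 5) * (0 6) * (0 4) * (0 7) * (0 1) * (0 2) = (0 6 4 7 1 2)(3 5)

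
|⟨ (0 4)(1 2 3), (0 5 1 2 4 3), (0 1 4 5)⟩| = 720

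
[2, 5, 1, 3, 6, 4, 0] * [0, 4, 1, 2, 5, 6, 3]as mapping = [0→1, 1→6, 2→4, 3→2, 4→3, 5→5, 6→0]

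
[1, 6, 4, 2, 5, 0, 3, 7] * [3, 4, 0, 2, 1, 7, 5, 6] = [4, 5, 1, 0, 7, 3, 2, 6]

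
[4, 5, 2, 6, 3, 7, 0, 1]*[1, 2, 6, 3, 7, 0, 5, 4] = [7, 0, 6, 5, 3, 4, 1, 2]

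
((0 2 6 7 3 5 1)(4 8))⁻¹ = (0 1 5 3 7 6 2)(4 8)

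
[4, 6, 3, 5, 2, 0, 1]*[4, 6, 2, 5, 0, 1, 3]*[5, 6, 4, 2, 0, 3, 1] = [5, 2, 3, 6, 4, 0, 1]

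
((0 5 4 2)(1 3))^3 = (0 2 4 5)(1 3)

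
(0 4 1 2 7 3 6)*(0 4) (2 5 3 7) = (1 5 3 6 4) 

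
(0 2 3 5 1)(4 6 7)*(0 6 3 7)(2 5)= (0 5 1 6)(2 7 4 3)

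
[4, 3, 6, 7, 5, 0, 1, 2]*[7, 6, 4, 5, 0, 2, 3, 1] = [0, 5, 3, 1, 2, 7, 6, 4]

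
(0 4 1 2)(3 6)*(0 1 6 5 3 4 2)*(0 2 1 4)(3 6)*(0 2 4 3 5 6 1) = (1 4 5)(2 3 6)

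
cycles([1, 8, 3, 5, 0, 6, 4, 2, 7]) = (0 1 8 7 2 3 5 6 4)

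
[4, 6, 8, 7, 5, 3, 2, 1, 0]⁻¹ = [8, 7, 6, 5, 0, 4, 1, 3, 2]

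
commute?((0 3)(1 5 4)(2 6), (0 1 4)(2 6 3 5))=no:(0 3)(1 5 4)(2 6)*(0 1 4)(2 6 3 5)=(0 5)(1 2 3), (0 1 4)(2 6 3 5)*(0 3)(1 5 4)(2 6)=(0 5 6)(3 4)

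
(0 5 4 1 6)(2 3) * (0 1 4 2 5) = (1 6)(2 3 5)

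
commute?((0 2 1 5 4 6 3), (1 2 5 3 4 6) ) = no:(0 2 1 5 4 6 3) * (1 2 5 3 4 6) = (0 5 6 4 1 3), (1 2 5 3 4 6) * (0 2 1 5 4 6 3) = (0 2 4 3 6 5) 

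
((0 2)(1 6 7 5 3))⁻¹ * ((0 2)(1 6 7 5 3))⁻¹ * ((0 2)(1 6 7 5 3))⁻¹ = (0 2)(1 7 3 6 5)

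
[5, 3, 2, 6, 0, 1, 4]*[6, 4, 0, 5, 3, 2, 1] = [2, 5, 0, 1, 6, 4, 3]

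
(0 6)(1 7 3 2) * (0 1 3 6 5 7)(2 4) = (0 5 7 6 1)(2 3 4)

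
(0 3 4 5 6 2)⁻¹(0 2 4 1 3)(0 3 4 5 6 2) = (0 5 1 4 3)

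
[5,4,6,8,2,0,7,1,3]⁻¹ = [5,7,4,8,1,0,2,6,3]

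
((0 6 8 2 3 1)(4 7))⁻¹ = (0 1 3 2 8 6)(4 7)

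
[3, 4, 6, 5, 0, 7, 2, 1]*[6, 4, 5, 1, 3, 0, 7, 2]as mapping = [0→1, 1→3, 2→7, 3→0, 4→6, 5→2, 6→5, 7→4]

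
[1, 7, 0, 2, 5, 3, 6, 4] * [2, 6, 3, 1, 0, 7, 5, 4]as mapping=[0→6, 1→4, 2→2, 3→3, 4→7, 5→1, 6→5, 7→0]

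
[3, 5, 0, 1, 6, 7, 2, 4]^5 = [4, 2, 7, 6, 1, 0, 5, 3]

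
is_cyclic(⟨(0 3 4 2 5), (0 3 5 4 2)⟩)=no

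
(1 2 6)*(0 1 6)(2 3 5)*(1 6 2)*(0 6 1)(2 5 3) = (0 1 2 6 5)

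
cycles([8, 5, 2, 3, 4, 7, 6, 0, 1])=(0 8 1 5 7)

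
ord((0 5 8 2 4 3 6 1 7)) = 9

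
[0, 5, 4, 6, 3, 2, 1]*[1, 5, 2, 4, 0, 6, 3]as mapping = [0→1, 1→6, 2→0, 3→3, 4→4, 5→2, 6→5]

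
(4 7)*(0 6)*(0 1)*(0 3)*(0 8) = (0 6 1 3 8)(4 7)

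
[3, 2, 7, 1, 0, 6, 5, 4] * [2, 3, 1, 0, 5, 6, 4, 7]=[0, 1, 7, 3, 2, 4, 6, 5]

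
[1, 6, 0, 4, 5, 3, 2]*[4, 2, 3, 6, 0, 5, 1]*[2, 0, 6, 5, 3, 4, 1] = [6, 0, 3, 2, 4, 1, 5]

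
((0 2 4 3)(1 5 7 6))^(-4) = ()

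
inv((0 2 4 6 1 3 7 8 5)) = (0 5 8 7 3 1 6 4 2)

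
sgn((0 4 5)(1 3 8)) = 1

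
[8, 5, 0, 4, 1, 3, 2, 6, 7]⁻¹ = [2, 4, 6, 5, 3, 1, 7, 8, 0]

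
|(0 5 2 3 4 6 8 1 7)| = 9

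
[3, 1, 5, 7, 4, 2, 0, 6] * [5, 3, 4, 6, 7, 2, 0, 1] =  [6, 3, 2, 1, 7, 4, 5, 0]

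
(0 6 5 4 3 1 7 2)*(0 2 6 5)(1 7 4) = (0 5 1 4 3 7 6)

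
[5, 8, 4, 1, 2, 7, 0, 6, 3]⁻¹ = [6, 3, 4, 8, 2, 0, 7, 5, 1]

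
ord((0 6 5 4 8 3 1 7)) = 8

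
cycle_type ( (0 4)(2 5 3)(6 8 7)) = 2.3^2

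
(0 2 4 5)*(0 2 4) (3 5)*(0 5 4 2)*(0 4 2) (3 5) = (2 3) (4 5) 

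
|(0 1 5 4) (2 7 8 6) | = 4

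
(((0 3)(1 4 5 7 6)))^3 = (0 3)(1 7 4 6 5)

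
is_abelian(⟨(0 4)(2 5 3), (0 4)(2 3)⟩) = no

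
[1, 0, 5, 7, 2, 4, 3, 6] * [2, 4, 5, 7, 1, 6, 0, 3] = [4, 2, 6, 3, 5, 1, 7, 0]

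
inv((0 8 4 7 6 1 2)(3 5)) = (0 2 1 6 7 4 8)(3 5)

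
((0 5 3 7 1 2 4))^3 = (0 7 4 3 2 5 1)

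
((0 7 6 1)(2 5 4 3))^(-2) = (0 6)(1 7)(2 4)(3 5)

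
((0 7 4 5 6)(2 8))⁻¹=(0 6 5 4 7)(2 8)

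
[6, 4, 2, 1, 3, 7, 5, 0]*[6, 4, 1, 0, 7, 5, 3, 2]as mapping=[0→3, 1→7, 2→1, 3→4, 4→0, 5→2, 6→5, 7→6]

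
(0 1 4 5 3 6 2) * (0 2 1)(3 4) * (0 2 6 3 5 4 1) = (0 2 6)(1 5)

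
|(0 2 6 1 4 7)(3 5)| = 6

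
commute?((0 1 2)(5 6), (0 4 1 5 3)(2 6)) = no:(0 1 2)(5 6)*(0 4 1 5 3)(2 6) = (0 5 2 4 1 6 3), (0 4 1 5 3)(2 6)*(0 1 2)(5 6) = (0 4 2 5 3 1 6)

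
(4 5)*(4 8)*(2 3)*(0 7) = (0 7)(2 3)(4 5 8)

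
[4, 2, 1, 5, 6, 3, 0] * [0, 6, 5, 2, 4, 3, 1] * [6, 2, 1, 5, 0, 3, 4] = [0, 3, 4, 5, 2, 1, 6]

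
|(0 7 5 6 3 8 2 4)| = 8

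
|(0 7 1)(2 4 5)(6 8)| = 6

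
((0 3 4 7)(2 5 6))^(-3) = (0 3 4 7)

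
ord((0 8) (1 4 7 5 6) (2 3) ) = 10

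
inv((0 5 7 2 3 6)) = (0 6 3 2 7 5)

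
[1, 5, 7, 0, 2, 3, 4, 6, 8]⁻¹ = [3, 0, 4, 5, 6, 1, 7, 2, 8]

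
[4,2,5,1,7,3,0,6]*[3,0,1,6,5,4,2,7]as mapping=[0→5,1→1,2→4,3→0,4→7,5→6,6→3,7→2]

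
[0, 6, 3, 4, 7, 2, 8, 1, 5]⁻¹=[0, 7, 5, 2, 3, 8, 1, 4, 6]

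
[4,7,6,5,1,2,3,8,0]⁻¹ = [8,4,5,6,0,3,2,1,7]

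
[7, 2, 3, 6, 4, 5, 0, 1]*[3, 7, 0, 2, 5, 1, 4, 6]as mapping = [0→6, 1→0, 2→2, 3→4, 4→5, 5→1, 6→3, 7→7]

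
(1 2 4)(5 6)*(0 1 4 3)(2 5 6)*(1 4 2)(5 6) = (0 4 2 3)(1 6 5)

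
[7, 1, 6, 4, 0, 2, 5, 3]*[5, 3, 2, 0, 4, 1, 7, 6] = [6, 3, 7, 4, 5, 2, 1, 0]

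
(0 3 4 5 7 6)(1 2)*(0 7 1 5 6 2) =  (0 3 4 6 7 2 5 1)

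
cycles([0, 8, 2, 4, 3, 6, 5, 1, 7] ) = (1 8 7)(3 4)(5 6)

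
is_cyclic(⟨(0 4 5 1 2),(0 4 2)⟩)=no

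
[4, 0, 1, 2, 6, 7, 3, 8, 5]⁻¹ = [1, 2, 3, 6, 0, 8, 4, 5, 7]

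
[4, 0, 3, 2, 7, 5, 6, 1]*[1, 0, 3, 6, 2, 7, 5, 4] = [2, 1, 6, 3, 4, 7, 5, 0]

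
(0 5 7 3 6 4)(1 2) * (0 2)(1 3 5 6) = (0 6 4 2 3 1)(5 7)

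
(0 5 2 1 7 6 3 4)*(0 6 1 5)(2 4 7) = (1 2 5 4 6 3 7)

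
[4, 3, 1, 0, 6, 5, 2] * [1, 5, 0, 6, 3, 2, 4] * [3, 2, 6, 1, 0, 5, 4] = [1, 4, 5, 2, 0, 6, 3]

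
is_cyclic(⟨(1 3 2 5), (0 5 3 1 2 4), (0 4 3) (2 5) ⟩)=no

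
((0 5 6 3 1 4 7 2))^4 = (0 1)(2 3)(4 5)(6 7)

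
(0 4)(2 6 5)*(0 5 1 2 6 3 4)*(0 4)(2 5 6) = (0 4 6 1 5 2 3)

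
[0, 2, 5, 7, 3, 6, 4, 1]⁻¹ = [0, 7, 1, 4, 6, 2, 5, 3]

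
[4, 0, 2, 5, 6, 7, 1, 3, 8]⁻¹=[1, 6, 2, 7, 0, 3, 4, 5, 8]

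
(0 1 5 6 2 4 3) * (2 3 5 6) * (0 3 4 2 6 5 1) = (1 5 6 4)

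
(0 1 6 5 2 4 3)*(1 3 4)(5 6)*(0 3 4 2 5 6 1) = (0 4 2)(1 6)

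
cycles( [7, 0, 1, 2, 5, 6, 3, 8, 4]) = (0 7 8 4 5 6 3 2 1)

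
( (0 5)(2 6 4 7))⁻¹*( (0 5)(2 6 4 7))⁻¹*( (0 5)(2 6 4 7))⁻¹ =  (0 5)(2 6 4 7)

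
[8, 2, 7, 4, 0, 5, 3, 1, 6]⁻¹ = [4, 7, 1, 6, 3, 5, 8, 2, 0]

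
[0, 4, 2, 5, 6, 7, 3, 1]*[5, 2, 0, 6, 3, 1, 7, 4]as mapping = [0→5, 1→3, 2→0, 3→1, 4→7, 5→4, 6→6, 7→2]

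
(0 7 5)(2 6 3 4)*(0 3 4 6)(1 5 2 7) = (0 1 5 3 6 4 7 2)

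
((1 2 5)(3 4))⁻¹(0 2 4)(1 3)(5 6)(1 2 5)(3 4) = (0 5 3)(1 6)(2 4)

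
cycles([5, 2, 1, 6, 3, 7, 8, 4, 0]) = (0 5 7 4 3 6 8)(1 2)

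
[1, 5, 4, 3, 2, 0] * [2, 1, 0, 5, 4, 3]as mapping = [0→1, 1→3, 2→4, 3→5, 4→0, 5→2]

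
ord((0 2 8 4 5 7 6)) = 7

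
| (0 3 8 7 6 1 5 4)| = 8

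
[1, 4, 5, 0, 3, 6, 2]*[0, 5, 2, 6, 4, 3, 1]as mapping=[0→5, 1→4, 2→3, 3→0, 4→6, 5→1, 6→2]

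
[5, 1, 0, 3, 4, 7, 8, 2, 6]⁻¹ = [2, 1, 7, 3, 4, 0, 8, 5, 6]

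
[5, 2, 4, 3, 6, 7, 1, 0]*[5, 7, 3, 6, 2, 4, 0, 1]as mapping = [0→4, 1→3, 2→2, 3→6, 4→0, 5→1, 6→7, 7→5]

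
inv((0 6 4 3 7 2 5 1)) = (0 1 5 2 7 3 4 6)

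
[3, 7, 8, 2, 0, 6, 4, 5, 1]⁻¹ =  [4, 8, 3, 0, 6, 7, 5, 1, 2]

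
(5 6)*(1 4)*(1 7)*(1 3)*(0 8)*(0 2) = (0 8 2)(1 4 7 3)(5 6)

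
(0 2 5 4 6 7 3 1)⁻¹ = (0 1 3 7 6 4 5 2)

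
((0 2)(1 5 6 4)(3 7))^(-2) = (1 6)(4 5)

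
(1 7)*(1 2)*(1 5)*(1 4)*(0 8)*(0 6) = (0 8 6)(1 7 2 5 4)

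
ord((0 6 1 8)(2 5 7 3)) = 4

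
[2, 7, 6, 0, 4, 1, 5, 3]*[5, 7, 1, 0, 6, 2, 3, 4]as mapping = [0→1, 1→4, 2→3, 3→5, 4→6, 5→7, 6→2, 7→0]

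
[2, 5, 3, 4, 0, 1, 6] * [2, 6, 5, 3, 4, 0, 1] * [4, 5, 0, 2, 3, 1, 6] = [1, 4, 2, 3, 0, 6, 5]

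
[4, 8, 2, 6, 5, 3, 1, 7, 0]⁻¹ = [8, 6, 2, 5, 0, 4, 3, 7, 1]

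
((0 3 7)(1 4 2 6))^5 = (0 7 3)(1 4 2 6)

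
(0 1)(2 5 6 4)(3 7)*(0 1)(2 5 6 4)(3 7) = (2 6)(4 5)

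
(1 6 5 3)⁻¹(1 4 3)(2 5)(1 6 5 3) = (1 6 4)(2 3)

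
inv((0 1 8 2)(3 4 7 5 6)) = (0 2 8 1)(3 6 5 7 4)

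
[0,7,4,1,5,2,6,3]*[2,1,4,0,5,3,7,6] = [2,6,5,1,3,4,7,0]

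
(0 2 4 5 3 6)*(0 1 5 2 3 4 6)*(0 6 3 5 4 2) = (0 5 2 3 6 1 4)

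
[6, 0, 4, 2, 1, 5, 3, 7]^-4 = [3, 6, 1, 4, 0, 5, 2, 7]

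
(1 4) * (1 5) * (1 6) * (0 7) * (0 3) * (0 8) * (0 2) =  (0 7 3 8 2)(1 4 5 6)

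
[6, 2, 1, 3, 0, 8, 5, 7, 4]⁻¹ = [4, 2, 1, 3, 8, 6, 0, 7, 5]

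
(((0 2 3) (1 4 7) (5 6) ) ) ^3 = (5 6) 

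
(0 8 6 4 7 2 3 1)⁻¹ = (0 1 3 2 7 4 6 8)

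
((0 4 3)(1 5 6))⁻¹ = (0 3 4)(1 6 5)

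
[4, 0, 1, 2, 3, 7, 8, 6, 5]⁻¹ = [1, 2, 3, 4, 0, 8, 7, 5, 6]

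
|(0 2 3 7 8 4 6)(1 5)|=14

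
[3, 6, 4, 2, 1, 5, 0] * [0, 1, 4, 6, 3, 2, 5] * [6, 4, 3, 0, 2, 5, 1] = [1, 5, 0, 2, 4, 3, 6]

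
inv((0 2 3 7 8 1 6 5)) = (0 5 6 1 8 7 3 2)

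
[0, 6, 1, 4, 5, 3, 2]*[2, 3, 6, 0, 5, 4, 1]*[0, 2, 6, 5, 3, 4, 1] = [6, 2, 5, 4, 3, 0, 1]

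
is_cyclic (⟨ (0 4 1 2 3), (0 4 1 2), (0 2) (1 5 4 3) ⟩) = no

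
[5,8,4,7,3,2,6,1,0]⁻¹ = [8,7,5,4,2,0,6,3,1]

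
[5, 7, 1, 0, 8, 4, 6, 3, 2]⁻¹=[3, 2, 8, 7, 5, 0, 6, 1, 4]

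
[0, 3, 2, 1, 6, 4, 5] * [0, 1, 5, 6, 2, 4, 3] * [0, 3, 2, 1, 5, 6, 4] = [0, 4, 6, 3, 1, 2, 5]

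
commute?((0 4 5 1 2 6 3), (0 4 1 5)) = no:(0 4 5 1 2 6 3) * (0 4 1 5) = (0 1 2 6 3 4), (0 4 1 5) * (0 4 5 1 2 6 3) = (0 5 4 2 6 3)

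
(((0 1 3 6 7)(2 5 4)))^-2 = (0 6 1 7 3)(2 5 4)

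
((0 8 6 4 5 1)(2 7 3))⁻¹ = (0 1 5 4 6 8)(2 3 7)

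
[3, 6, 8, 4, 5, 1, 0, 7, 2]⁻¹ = [6, 5, 8, 0, 3, 4, 1, 7, 2]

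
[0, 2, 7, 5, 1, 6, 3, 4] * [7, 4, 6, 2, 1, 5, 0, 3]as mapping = [0→7, 1→6, 2→3, 3→5, 4→4, 5→0, 6→2, 7→1]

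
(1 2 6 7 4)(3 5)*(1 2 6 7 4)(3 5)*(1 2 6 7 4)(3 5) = (1 7 2 4 6)(3 5)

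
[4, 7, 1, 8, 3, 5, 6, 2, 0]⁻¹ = [8, 2, 7, 4, 0, 5, 6, 1, 3]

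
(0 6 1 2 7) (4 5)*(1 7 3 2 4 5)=(0 6 7) (1 4) (2 3) 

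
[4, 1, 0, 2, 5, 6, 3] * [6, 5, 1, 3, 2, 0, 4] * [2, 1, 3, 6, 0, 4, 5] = [3, 4, 5, 1, 2, 0, 6]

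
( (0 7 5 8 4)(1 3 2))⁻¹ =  (0 4 8 5 7)(1 2 3)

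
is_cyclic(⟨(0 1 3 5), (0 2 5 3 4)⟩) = no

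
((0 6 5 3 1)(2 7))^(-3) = (0 5 1 6 3)(2 7)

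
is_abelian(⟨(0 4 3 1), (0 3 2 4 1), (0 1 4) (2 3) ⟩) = no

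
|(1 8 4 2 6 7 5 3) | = 8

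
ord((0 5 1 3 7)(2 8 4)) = 15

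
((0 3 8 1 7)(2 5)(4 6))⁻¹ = (0 7 1 8 3)(2 5)(4 6)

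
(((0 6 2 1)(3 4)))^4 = ()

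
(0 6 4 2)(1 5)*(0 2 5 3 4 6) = (1 3 4 5)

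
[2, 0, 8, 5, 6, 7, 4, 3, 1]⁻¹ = [1, 8, 0, 7, 6, 3, 4, 5, 2]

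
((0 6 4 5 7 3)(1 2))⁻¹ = (0 3 7 5 4 6)(1 2)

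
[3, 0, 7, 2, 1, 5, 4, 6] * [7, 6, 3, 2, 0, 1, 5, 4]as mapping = [0→2, 1→7, 2→4, 3→3, 4→6, 5→1, 6→0, 7→5]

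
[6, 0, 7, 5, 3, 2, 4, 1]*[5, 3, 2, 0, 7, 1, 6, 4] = [6, 5, 4, 1, 0, 2, 7, 3]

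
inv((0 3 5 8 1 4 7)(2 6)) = (0 7 4 1 8 5 3)(2 6)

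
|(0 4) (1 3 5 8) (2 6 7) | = 12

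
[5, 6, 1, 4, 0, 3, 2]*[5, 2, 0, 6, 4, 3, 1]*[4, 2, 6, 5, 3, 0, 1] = [5, 2, 6, 3, 0, 1, 4]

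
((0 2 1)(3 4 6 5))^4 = (0 2 1)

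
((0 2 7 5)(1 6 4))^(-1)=(0 5 7 2)(1 4 6)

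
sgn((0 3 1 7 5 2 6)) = 1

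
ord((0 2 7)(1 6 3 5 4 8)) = 6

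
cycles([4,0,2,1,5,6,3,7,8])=(0 4 5 6 3 1)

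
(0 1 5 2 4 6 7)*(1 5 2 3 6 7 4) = (0 5 3 6 4 7)(1 2)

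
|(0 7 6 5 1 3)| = 6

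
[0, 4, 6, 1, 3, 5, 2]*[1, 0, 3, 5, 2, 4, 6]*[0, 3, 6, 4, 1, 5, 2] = [3, 6, 2, 0, 5, 1, 4]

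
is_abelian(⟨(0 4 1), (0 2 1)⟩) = no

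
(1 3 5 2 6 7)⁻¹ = (1 7 6 2 5 3)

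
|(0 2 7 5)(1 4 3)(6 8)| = 12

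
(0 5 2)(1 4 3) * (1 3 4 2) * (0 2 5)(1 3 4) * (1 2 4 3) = (1 5)(2 4)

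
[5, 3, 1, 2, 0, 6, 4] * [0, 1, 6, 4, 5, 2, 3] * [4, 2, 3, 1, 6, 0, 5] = [3, 6, 2, 5, 4, 1, 0]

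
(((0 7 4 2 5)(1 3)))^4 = (0 5 2 4 7)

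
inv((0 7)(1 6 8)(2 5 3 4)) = (0 7)(1 8 6)(2 4 3 5)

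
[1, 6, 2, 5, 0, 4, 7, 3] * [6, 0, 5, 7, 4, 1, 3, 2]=[0, 3, 5, 1, 6, 4, 2, 7]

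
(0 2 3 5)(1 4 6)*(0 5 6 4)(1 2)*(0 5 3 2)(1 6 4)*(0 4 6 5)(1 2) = (0 5 3 6 4 2 1)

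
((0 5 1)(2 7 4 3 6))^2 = (0 1 5)(2 4 6 7 3)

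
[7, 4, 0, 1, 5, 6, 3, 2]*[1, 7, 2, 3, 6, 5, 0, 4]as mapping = [0→4, 1→6, 2→1, 3→7, 4→5, 5→0, 6→3, 7→2]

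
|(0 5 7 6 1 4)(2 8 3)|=6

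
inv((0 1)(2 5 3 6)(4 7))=(0 1)(2 6 3 5)(4 7)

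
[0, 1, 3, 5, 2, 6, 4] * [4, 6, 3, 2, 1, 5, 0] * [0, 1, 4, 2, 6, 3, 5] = [6, 5, 4, 3, 2, 0, 1]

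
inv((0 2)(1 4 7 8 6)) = (0 2)(1 6 8 7 4)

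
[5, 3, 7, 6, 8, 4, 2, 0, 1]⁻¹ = [7, 8, 6, 1, 5, 0, 3, 2, 4]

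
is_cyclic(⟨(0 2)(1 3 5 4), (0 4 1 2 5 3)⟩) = no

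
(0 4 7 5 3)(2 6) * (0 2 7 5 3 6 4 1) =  (0 1)(2 4 5 6 7 3)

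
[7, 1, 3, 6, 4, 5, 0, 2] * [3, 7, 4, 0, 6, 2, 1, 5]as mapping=[0→5, 1→7, 2→0, 3→1, 4→6, 5→2, 6→3, 7→4]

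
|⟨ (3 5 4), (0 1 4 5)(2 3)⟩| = 360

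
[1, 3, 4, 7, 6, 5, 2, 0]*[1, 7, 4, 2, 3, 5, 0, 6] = [7, 2, 3, 6, 0, 5, 4, 1]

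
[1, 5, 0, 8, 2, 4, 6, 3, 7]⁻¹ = [2, 0, 4, 7, 5, 1, 6, 8, 3]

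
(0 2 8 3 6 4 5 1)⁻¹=(0 1 5 4 6 3 8 2)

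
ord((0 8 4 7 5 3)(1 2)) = 6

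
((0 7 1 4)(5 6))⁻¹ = (0 4 1 7)(5 6)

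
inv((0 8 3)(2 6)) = (0 3 8)(2 6)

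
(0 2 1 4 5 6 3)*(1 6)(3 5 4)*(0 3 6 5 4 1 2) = (1 6 4)(2 5)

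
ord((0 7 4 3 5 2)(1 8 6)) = 6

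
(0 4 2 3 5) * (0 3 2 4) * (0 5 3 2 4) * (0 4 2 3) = (0 5 3) 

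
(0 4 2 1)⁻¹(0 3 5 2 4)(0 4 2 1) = (1 2 4 3 5)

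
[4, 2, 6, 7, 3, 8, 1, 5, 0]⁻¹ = [8, 6, 1, 4, 0, 7, 2, 3, 5]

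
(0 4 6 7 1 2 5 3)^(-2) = (0 5 1 6)(2 7 4 3)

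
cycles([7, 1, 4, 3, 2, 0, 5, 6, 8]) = (0 7 6 5)(2 4)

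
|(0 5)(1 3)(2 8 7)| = 6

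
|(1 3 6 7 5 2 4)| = 7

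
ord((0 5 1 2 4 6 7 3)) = 8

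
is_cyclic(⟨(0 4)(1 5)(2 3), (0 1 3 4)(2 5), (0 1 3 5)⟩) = no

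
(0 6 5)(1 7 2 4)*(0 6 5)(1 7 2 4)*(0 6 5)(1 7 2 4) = (1 4 2 7)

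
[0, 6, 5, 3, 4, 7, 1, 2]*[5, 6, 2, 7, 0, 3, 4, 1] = [5, 4, 3, 7, 0, 1, 6, 2]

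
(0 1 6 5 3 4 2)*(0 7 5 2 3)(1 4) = (0 4 3 1 6 2 7 5)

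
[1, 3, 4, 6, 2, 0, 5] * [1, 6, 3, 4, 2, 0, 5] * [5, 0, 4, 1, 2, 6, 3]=[3, 2, 4, 6, 1, 0, 5]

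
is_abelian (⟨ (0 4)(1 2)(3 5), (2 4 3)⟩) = no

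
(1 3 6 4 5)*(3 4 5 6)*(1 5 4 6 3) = (1 6 4 3)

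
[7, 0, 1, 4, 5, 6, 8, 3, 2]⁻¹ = [1, 2, 8, 7, 3, 4, 5, 0, 6]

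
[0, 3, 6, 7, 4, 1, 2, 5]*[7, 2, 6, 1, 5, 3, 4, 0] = [7, 1, 4, 0, 5, 2, 6, 3]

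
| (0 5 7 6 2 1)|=6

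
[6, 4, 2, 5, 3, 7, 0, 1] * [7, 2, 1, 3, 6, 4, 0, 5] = [0, 6, 1, 4, 3, 5, 7, 2]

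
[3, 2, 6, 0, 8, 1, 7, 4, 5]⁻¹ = [3, 5, 1, 0, 7, 8, 2, 6, 4]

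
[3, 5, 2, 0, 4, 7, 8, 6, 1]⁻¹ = [3, 8, 2, 0, 4, 1, 7, 5, 6]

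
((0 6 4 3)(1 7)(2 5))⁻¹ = (0 3 4 6)(1 7)(2 5)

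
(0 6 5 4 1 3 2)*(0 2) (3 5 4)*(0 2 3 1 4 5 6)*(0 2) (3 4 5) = (0 2 4 5 1 6 3) 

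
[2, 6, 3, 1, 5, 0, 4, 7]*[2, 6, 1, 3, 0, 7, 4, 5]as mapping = [0→1, 1→4, 2→3, 3→6, 4→7, 5→2, 6→0, 7→5]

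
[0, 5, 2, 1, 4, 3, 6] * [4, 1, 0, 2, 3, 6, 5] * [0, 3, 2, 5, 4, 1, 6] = [4, 6, 0, 3, 5, 2, 1]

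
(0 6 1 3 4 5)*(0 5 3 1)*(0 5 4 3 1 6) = (1 6 5 4)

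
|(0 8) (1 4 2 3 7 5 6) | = 14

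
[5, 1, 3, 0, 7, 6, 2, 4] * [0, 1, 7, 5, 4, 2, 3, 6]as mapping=[0→2, 1→1, 2→5, 3→0, 4→6, 5→3, 6→7, 7→4]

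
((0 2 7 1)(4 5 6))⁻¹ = (0 1 7 2)(4 6 5)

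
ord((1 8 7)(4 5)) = 6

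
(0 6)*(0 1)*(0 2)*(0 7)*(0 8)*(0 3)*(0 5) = (0 6 1 2 7 8 3 5)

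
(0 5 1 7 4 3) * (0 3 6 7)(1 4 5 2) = (0 2 1)(4 6 7 5)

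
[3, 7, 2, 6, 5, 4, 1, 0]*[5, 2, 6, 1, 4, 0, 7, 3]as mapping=[0→1, 1→3, 2→6, 3→7, 4→0, 5→4, 6→2, 7→5]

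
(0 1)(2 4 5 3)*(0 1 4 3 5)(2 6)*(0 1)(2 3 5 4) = (0 2 5 4 1)(3 6)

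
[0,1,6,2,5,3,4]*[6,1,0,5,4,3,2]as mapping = [0→6,1→1,2→2,3→0,4→3,5→5,6→4]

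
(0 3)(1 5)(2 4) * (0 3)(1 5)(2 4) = ()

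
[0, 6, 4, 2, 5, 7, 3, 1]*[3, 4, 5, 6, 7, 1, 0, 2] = [3, 0, 7, 5, 1, 2, 6, 4]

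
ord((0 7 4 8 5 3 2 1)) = 8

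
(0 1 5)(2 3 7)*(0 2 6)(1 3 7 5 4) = (0 3 5 2 7 6)(1 4)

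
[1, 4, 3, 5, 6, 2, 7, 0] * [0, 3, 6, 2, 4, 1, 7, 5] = [3, 4, 2, 1, 7, 6, 5, 0]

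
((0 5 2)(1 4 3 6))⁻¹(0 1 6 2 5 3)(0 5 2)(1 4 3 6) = (0 2 6 5 4 1)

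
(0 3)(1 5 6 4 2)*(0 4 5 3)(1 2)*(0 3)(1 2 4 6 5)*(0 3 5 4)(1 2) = (0 5 4 1 3 6 2)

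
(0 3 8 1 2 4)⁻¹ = (0 4 2 1 8 3)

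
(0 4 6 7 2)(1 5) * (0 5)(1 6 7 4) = (0 1)(2 5 6 4 7)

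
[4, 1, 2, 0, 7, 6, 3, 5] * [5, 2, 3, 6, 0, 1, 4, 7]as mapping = [0→0, 1→2, 2→3, 3→5, 4→7, 5→4, 6→6, 7→1]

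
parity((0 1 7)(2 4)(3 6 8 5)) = even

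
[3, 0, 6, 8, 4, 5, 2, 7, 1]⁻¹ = [1, 8, 6, 0, 4, 5, 2, 7, 3]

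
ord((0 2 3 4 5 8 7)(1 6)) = 14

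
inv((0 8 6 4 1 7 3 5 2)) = (0 2 5 3 7 1 4 6 8)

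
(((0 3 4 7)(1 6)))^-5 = (0 7 4 3)(1 6)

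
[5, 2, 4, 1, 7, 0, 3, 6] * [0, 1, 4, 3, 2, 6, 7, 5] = [6, 4, 2, 1, 5, 0, 3, 7]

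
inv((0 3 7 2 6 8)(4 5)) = (0 8 6 2 7 3)(4 5)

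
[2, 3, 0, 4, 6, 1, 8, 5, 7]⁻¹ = [2, 5, 0, 1, 3, 7, 4, 8, 6]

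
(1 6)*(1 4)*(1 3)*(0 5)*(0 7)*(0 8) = (0 5 7 8)(1 6 4 3)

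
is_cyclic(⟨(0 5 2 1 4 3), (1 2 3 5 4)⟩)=no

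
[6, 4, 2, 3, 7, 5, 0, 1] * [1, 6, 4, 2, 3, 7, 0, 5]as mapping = [0→0, 1→3, 2→4, 3→2, 4→5, 5→7, 6→1, 7→6]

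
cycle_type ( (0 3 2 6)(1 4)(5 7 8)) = 2.3.4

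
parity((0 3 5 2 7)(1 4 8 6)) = odd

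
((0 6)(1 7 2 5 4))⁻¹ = (0 6)(1 4 5 2 7)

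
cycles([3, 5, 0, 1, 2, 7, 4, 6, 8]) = (0 3 1 5 7 6 4 2)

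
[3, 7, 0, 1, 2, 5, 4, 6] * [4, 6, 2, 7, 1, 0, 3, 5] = [7, 5, 4, 6, 2, 0, 1, 3]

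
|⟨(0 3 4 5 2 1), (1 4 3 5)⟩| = 720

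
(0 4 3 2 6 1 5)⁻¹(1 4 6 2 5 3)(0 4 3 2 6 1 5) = (0 2 5 3 1 6)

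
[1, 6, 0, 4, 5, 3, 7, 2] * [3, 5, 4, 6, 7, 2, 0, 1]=[5, 0, 3, 7, 2, 6, 1, 4]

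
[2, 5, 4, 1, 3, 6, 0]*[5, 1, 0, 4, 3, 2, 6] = [0, 2, 3, 1, 4, 6, 5]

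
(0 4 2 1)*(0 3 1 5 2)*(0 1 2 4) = (1 3 2 5 4)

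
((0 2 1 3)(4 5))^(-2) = (0 1)(2 3)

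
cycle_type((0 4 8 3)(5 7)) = 2.4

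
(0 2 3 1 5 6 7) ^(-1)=(0 7 6 5 1 3 2) 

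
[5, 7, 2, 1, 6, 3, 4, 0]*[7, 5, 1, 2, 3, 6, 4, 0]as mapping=[0→6, 1→0, 2→1, 3→5, 4→4, 5→2, 6→3, 7→7]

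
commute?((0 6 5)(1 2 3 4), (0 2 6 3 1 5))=no:(0 6 5)(1 2 3 4)*(0 2 6 3 1 5)=(0 3 4 5 2 1 6), (0 2 6 3 1 5)*(0 6 5)(1 2 3 4)=(0 3 2 5 6 4 1)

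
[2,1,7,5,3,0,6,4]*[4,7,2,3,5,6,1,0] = [2,7,0,6,3,4,1,5]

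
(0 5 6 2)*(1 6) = (0 5 1 6 2)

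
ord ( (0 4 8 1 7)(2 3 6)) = 15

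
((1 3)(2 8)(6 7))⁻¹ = (1 3)(2 8)(6 7)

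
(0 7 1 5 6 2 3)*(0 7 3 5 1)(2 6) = (0 3 7)(2 5)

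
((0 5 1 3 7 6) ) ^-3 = (0 3) (1 6) (5 7) 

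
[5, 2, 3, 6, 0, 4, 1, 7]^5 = [4, 2, 3, 6, 5, 0, 1, 7]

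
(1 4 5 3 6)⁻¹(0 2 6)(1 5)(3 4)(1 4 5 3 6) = (0 2 1)(3 4)(5 6)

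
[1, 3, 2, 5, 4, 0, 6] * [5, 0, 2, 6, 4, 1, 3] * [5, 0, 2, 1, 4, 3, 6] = [5, 6, 2, 0, 4, 3, 1]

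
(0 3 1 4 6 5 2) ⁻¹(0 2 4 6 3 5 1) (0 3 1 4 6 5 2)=(0 6 5 1 2 4 3) 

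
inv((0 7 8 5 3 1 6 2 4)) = (0 4 2 6 1 3 5 8 7)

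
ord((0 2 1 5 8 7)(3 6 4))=6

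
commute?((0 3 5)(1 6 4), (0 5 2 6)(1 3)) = no:(0 3 5)(1 6 4)*(0 5 2 6)(1 3) = (0 1)(2 6 4 3), (0 5 2 6)(1 3)*(0 3 5)(1 6 4) = (1 5 2 4)(3 6)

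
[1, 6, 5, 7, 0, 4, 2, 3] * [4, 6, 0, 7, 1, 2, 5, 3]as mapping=[0→6, 1→5, 2→2, 3→3, 4→4, 5→1, 6→0, 7→7]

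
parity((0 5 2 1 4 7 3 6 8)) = even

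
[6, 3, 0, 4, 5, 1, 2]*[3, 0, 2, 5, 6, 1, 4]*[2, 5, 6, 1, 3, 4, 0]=[3, 4, 1, 0, 5, 2, 6]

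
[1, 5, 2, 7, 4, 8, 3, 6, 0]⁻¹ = [8, 0, 2, 6, 4, 1, 7, 3, 5]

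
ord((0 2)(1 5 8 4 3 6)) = 6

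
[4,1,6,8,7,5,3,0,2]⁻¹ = [7,1,8,6,0,5,2,4,3]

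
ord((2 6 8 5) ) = 4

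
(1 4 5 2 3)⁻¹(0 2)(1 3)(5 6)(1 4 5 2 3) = (0 3)(1 4)(2 6)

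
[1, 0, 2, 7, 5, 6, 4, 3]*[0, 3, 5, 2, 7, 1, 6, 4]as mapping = [0→3, 1→0, 2→5, 3→4, 4→1, 5→6, 6→7, 7→2]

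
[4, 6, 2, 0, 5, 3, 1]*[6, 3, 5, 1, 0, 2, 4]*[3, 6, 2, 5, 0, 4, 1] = [3, 0, 4, 1, 2, 6, 5] 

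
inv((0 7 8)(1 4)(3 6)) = (0 8 7)(1 4)(3 6)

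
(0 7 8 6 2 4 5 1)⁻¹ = (0 1 5 4 2 6 8 7)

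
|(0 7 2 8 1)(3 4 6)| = 15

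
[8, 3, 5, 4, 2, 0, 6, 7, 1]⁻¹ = [5, 8, 4, 1, 3, 2, 6, 7, 0]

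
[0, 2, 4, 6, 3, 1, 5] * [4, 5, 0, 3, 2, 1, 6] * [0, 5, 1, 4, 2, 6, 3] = [2, 0, 1, 3, 4, 6, 5]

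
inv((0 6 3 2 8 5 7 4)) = (0 4 7 5 8 2 3 6)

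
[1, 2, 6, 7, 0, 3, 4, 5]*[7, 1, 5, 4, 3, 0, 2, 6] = [1, 5, 2, 6, 7, 4, 3, 0]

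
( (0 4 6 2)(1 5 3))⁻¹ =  (0 2 6 4)(1 3 5)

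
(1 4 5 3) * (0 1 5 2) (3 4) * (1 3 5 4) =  (0 3 4 2) (1 5) 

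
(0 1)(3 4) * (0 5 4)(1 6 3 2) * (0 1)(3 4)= (0 6 4 2)(1 5 3)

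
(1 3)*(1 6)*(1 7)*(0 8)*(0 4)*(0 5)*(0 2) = (0 8 4 5 2)(1 3 6 7)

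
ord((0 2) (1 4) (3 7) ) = 2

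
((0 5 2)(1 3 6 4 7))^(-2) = (0 5 2)(1 4 3 7 6)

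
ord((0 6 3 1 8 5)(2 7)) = 6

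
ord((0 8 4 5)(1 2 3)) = 12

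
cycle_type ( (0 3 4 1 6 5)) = 6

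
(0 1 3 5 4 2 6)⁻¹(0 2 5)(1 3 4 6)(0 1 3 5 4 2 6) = (0 3 5 2)(1 6 4)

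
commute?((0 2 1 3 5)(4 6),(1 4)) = no:(0 2 1 3 5)(4 6) * (1 4) = (0 2 4 6 1 3 5),(1 4) * (0 2 1 3 5)(4 6) = (0 2 1 6 4 3 5)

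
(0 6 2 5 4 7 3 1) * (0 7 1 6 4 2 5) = (0 4 1 7 3 6 5 2)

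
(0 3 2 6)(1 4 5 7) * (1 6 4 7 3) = (0 1 7 6)(2 4 5 3)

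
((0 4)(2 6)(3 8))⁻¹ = (0 4)(2 6)(3 8)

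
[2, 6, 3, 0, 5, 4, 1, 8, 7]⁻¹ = [3, 6, 0, 2, 5, 4, 1, 8, 7]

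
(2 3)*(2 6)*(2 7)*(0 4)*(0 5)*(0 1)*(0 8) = (0 4 5 1 8)(2 3 6 7)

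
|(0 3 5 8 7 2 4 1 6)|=9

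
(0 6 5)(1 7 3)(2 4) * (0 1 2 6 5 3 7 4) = (0 5 1 4 6 3 2)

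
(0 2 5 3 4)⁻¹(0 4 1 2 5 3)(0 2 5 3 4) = (0 1 5 3 4 2)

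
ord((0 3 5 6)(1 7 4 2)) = 4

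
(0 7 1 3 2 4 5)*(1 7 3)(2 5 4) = (0 3 5)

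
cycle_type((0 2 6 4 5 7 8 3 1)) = 9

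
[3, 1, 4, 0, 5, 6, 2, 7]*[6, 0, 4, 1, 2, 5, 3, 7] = [1, 0, 2, 6, 5, 3, 4, 7]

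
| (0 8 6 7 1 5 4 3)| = 8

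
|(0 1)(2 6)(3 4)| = 2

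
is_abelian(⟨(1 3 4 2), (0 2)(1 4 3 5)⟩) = no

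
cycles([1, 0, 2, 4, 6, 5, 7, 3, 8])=(0 1)(3 4 6 7)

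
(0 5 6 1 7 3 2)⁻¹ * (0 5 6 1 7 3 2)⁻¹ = (0 3 1 5 2 7 6)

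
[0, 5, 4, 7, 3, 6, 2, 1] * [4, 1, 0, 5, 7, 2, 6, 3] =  [4, 2, 7, 3, 5, 6, 0, 1]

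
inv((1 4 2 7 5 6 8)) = (1 8 6 5 7 2 4)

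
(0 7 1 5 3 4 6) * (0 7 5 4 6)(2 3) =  (0 5 2 3 6 7 1 4)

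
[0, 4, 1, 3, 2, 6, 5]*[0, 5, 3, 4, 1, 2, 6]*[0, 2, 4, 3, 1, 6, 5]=[0, 2, 6, 1, 3, 5, 4]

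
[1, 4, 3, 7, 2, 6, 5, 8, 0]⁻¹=[8, 0, 4, 2, 1, 6, 5, 3, 7]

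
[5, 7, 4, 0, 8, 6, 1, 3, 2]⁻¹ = [3, 6, 8, 7, 2, 0, 5, 1, 4]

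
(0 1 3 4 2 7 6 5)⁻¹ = (0 5 6 7 2 4 3 1)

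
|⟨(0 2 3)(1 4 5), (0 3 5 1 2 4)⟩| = 720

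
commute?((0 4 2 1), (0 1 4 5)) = no:(0 4 2 1)*(0 1 4 5) = (0 5)(2 4), (0 1 4 5)*(0 4 2 1) = (1 2)(4 5)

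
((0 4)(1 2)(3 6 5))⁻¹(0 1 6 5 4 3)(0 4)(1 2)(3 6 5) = (0 6 4 2 5 3)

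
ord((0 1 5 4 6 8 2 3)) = 8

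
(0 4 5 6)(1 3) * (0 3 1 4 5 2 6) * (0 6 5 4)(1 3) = (0 4 2 5 6 1 3)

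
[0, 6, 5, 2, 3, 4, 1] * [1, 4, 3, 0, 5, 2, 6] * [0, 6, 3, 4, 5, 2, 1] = [6, 1, 3, 4, 0, 2, 5]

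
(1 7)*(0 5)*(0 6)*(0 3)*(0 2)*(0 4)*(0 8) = (0 5 6 3 2 4 8)(1 7)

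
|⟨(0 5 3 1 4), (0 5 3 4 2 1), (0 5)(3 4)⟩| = 120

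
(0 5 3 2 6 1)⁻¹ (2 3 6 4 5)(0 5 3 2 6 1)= (1 4 3 6 2)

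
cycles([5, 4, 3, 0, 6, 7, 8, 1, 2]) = (0 5 7 1 4 6 8 2 3)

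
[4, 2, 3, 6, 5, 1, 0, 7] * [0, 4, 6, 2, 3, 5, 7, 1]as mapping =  [0→3, 1→6, 2→2, 3→7, 4→5, 5→4, 6→0, 7→1]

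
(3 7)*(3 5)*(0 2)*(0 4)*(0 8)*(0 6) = (0 2 4 8 6)(3 7 5)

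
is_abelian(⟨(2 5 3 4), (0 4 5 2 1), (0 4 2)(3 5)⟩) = no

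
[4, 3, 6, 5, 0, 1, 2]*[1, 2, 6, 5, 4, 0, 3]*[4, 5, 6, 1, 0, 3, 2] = [0, 3, 1, 4, 5, 6, 2]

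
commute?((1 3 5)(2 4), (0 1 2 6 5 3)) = no:(1 3 5)(2 4) * (0 1 2 6 5 3) = (0 1)(2 4 6 5), (0 1 2 6 5 3) * (1 3 5)(2 4) = (0 3)(1 4 2 6)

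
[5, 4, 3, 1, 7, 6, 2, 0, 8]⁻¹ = [7, 3, 6, 2, 1, 0, 5, 4, 8]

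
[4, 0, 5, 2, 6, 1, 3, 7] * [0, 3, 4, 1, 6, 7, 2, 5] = [6, 0, 7, 4, 2, 3, 1, 5]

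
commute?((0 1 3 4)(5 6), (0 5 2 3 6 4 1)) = no:(0 1 3 4)(5 6)*(0 5 2 3 6 4 1) = (1 6 2 3)(4 5), (0 5 2 3 6 4 1)*(0 1 3 4)(5 6) = (0 6)(2 4 3 5)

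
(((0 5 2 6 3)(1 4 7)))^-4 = (0 5 2 6 3)(1 7 4)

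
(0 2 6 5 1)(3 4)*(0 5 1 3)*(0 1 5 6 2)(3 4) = (1 6 5 4)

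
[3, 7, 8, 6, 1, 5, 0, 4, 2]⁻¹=[6, 4, 8, 0, 7, 5, 3, 1, 2]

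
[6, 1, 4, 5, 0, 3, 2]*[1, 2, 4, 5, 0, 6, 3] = [3, 2, 0, 6, 1, 5, 4]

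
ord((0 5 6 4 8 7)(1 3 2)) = 6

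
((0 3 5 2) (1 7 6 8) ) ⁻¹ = (0 2 5 3) (1 8 6 7) 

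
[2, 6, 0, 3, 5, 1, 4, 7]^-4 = [0, 1, 2, 3, 4, 5, 6, 7]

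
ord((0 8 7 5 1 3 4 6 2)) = 9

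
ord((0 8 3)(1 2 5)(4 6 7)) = 3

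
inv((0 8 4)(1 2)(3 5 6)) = (0 4 8)(1 2)(3 6 5)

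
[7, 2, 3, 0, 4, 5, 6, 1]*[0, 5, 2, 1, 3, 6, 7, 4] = [4, 2, 1, 0, 3, 6, 7, 5]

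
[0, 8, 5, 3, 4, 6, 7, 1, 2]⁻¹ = [0, 7, 8, 3, 4, 2, 5, 6, 1]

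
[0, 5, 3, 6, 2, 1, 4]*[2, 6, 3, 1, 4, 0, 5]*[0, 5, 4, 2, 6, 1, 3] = [4, 0, 5, 1, 2, 3, 6]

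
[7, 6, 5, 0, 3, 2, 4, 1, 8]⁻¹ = [3, 7, 5, 4, 6, 2, 1, 0, 8]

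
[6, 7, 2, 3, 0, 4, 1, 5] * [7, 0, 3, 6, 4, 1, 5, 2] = [5, 2, 3, 6, 7, 4, 0, 1]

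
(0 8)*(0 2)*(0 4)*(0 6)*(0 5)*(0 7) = (0 8 2 4 6 5 7)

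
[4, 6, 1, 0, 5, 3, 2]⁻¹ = [3, 2, 6, 5, 0, 4, 1]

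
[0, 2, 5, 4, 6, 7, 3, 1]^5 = [0, 2, 5, 6, 3, 7, 4, 1]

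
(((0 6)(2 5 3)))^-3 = (0 6)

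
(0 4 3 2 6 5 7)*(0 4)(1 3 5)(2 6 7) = (1 3 6)(2 7 4 5)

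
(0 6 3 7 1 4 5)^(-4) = (0 7 5 3 4 6 1)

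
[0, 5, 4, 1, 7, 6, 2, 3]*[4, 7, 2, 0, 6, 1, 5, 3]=[4, 1, 6, 7, 3, 5, 2, 0]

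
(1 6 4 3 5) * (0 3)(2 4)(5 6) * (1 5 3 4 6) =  (0 4)(1 3)(2 6)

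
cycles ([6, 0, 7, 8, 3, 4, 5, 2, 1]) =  (0 6 5 4 3 8 1)(2 7)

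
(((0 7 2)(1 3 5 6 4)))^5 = (0 2 7)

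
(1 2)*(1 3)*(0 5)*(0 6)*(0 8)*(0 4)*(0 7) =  (0 5 6 8 4 7)(1 2 3)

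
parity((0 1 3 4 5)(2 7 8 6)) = odd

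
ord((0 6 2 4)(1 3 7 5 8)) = 20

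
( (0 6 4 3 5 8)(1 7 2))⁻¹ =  (0 8 5 3 4 6)(1 2 7)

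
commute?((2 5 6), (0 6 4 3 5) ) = no:(2 5 6) * (0 6 4 3 5) = (0 6 2) (3 5 4), (0 6 4 3 5) * (2 5 6) = (0 2 5) (3 6 4) 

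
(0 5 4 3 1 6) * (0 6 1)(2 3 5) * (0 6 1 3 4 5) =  (0 2 4)(1 3 6)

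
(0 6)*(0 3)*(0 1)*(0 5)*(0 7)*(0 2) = (0 6 3 1 5 7 2)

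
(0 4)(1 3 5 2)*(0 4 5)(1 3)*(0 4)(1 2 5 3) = (0 3 4)(1 2)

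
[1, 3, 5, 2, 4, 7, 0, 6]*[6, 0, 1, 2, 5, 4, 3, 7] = [0, 2, 4, 1, 5, 7, 6, 3]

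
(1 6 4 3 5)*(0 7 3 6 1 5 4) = (0 7 3 4 6) 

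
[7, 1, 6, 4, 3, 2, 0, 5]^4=[6, 1, 5, 3, 4, 7, 2, 0]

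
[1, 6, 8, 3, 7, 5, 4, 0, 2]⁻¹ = [7, 0, 8, 3, 6, 5, 1, 4, 2]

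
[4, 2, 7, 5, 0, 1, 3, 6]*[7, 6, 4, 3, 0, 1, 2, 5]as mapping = [0→0, 1→4, 2→5, 3→1, 4→7, 5→6, 6→3, 7→2]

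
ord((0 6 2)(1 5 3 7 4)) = 15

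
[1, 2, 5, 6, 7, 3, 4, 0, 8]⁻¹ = [7, 0, 1, 5, 6, 2, 3, 4, 8]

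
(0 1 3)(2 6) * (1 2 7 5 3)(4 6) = (0 2 4 6 7 5 3)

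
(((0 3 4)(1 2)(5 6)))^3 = (1 2)(5 6)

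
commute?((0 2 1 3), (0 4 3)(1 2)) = no:(0 2 1 3) * (0 4 3)(1 2) = (0 1)(3 4), (0 4 3)(1 2) * (0 2 1 3) = (0 4)(2 3)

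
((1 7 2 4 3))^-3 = (1 2 3 7 4)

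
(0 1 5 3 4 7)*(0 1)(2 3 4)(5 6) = (1 6 5 4 7)(2 3)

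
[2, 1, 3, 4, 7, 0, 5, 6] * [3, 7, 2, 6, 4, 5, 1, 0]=[2, 7, 6, 4, 0, 3, 5, 1]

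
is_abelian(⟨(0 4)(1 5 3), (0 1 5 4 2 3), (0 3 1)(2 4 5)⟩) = no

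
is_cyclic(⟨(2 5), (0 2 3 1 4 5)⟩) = no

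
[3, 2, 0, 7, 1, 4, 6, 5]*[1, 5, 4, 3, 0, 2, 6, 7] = [3, 4, 1, 7, 5, 0, 6, 2]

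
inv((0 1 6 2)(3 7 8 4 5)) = (0 2 6 1)(3 5 4 8 7)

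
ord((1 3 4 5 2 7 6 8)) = 8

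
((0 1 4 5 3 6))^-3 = (0 5)(1 3)(4 6)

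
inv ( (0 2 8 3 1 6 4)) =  (0 4 6 1 3 8 2)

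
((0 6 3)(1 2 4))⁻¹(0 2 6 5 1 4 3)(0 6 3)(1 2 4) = (0 6 4 3 5 2 1)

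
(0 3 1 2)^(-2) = (0 1)(2 3)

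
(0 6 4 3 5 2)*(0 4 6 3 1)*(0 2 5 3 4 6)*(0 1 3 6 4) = (1 2 4 3 6)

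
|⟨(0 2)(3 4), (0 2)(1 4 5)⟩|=48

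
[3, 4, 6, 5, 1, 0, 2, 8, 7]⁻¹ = [5, 4, 6, 0, 1, 3, 2, 8, 7]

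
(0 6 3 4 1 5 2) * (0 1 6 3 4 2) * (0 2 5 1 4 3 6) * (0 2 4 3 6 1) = (0 1)(2 3 5 4)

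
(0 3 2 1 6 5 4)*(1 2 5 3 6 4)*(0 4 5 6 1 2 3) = (0 1 5 2 3 6)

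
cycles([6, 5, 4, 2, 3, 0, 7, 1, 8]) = (0 6 7 1 5)(2 4 3)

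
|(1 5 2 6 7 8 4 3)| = 8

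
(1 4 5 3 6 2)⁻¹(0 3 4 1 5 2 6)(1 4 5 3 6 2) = (0 6 5 4 3 1 2)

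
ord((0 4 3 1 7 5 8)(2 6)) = 14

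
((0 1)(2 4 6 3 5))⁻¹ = (0 1)(2 5 3 6 4)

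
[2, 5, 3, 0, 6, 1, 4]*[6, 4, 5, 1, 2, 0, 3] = [5, 0, 1, 6, 3, 4, 2]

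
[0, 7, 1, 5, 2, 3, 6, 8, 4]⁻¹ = [0, 2, 4, 5, 8, 3, 6, 1, 7]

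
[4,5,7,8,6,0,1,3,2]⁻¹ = [5,6,8,7,0,1,4,2,3]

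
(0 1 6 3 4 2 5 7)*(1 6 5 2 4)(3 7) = (0 6 7)(1 5 3)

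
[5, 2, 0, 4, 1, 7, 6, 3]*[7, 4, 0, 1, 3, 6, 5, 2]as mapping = [0→6, 1→0, 2→7, 3→3, 4→4, 5→2, 6→5, 7→1]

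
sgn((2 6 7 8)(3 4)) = 1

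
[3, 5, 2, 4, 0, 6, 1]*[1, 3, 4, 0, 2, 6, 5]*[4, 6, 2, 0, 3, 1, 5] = [4, 5, 3, 2, 6, 1, 0]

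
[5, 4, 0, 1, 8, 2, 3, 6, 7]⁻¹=[2, 3, 5, 6, 1, 0, 7, 8, 4]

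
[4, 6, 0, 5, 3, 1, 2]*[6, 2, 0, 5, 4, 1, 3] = [4, 3, 6, 1, 5, 2, 0]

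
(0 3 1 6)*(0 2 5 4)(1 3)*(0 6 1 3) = (0 3)(2 5 4 6)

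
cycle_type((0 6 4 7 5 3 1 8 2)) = 9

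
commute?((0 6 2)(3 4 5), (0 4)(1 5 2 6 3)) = no:(0 6 2)(3 4 5)*(0 4)(1 5 2 6 3) = (0 3)(1 5)(2 4), (0 4)(1 5 2 6 3)*(0 6 2)(3 4 5) = (0 5)(1 3)(4 6)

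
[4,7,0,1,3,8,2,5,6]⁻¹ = [2,3,6,4,0,7,8,1,5]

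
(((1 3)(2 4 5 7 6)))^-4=(2 4 5 7 6)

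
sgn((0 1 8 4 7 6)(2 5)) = 1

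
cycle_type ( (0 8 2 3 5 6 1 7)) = 8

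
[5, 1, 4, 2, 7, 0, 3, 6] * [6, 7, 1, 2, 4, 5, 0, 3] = [5, 7, 4, 1, 3, 6, 2, 0]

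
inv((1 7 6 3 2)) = (1 2 3 6 7)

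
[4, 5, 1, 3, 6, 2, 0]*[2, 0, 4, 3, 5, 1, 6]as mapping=[0→5, 1→1, 2→0, 3→3, 4→6, 5→4, 6→2]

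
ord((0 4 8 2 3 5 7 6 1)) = 9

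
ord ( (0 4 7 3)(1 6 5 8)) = 4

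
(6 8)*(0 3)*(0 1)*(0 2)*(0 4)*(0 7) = (0 3 1 2 4 7)(6 8)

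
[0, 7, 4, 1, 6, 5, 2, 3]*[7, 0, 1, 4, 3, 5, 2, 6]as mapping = [0→7, 1→6, 2→3, 3→0, 4→2, 5→5, 6→1, 7→4]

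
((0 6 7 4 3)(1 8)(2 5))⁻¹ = (0 3 4 7 6)(1 8)(2 5)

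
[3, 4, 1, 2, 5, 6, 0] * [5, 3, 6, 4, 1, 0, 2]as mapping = [0→4, 1→1, 2→3, 3→6, 4→0, 5→2, 6→5]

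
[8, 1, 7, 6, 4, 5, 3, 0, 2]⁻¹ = [7, 1, 8, 6, 4, 5, 3, 2, 0]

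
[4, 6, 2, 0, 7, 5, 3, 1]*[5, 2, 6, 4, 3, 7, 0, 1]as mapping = [0→3, 1→0, 2→6, 3→5, 4→1, 5→7, 6→4, 7→2]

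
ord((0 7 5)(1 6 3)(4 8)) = 6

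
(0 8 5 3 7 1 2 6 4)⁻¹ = (0 4 6 2 1 7 3 5 8)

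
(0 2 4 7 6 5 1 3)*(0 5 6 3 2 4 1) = (0 4 7 3 5)(1 2)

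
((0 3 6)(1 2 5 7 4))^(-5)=(0 3 6)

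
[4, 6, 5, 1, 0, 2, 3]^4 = [0, 6, 2, 1, 4, 5, 3]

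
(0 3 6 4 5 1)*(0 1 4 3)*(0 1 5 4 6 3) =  (0 1 5 6)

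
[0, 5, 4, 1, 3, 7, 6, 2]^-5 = [0, 5, 4, 1, 3, 7, 6, 2]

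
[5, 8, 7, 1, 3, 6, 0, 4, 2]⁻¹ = [6, 3, 8, 4, 7, 0, 5, 2, 1]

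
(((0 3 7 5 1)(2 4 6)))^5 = (2 6 4)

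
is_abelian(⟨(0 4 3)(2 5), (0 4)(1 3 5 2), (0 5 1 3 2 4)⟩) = no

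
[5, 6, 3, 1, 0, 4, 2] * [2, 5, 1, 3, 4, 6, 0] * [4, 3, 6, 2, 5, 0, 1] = [1, 4, 2, 0, 6, 5, 3]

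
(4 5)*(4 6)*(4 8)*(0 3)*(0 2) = (0 3 2)(4 5 6 8)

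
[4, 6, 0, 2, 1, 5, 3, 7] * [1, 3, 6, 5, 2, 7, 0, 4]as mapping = [0→2, 1→0, 2→1, 3→6, 4→3, 5→7, 6→5, 7→4]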